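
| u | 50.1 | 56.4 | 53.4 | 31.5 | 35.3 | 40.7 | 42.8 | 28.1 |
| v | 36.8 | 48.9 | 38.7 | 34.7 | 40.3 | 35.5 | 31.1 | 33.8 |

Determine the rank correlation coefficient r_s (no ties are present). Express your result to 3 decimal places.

0.571

Rank u: 6, 8, 7, 2, 3, 4, 5, 1
Rank v: 5, 8, 6, 3, 7, 4, 1, 2
d = rank(u) − rank(v): 1, 0, 1, -1, -4, 0, 4, -1; Σd² = 36
ρ = 1 − 6Σd² / [n(n²−1)] = 1 − 6×36 / (8×63) = 1 − 216/504 ≈ 0.571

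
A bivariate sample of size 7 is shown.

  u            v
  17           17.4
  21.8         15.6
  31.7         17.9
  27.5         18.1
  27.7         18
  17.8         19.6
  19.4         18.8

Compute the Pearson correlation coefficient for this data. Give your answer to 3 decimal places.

-0.117

n = 7, Σu = 162.9, Σv = 125.4, Σu² = 3985.87, Σv² = 2255.74, Σuv = 2913.26
nΣuv − ΣuΣv = 20392.82 − 20427.66 = -34.84
nΣu² − (Σu)² = 27901.09 − 26536.41 = 1364.68; nΣv² − (Σv)² = 15790.18 − 15725.16 = 65.02
r = -34.84 / √(1364.68 × 65.02) = -34.84 / 297.8783 ≈ -0.117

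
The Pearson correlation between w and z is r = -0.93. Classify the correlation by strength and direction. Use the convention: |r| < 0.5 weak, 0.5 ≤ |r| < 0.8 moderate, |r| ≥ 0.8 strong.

r = -0.93 < 0 so the relationship is negative.
|r| = 0.93, which falls in the strong range.

strong negative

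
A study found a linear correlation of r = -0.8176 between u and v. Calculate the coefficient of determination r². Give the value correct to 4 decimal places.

0.6685

r² = (-0.8176)² = 0.6685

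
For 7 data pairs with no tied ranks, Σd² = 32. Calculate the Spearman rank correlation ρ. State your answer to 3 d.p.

0.429

ρ = 1 − 6Σd² / [n(n²−1)] = 1 − 6×32 / (7×48)
  = 1 − 192/336 = 1 − 0.5714 ≈ 0.429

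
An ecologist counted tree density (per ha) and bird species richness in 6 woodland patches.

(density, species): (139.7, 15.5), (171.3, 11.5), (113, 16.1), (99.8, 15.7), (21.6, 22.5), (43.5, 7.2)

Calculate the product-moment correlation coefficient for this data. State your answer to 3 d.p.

-0.251

n = 6, Σx = 588.9, Σy = 88.5, Σx² = 73947.63, Σy² = 1436.29, Σxy = 8320.66
nΣxy − ΣxΣy = 49923.96 − 52117.65 = -2193.69
nΣx² − (Σx)² = 443685.78 − 346803.21 = 96882.57; nΣy² − (Σy)² = 8617.74 − 7832.25 = 785.49
r = -2193.69 / √(96882.57 × 785.49) = -2193.69 / 8723.5480 ≈ -0.251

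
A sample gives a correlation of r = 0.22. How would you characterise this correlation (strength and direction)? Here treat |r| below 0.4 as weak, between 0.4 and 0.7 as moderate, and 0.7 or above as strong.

weak positive

r = 0.22 > 0 so the relationship is positive.
|r| = 0.22, which falls in the weak range.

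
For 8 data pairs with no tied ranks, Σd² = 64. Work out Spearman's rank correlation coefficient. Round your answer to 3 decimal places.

0.238

ρ = 1 − 6Σd² / [n(n²−1)] = 1 − 6×64 / (8×63)
  = 1 − 384/504 = 1 − 0.7619 ≈ 0.238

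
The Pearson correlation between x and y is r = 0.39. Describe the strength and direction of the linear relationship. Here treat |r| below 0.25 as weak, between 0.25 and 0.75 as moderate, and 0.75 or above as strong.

moderate positive

r = 0.39 > 0 so the relationship is positive.
|r| = 0.39, which falls in the moderate range.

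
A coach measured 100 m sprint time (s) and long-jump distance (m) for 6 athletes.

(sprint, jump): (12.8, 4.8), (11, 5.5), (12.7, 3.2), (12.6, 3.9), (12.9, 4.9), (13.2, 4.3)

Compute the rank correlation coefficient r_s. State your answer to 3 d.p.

Rank sprint: 4, 1, 3, 2, 5, 6
Rank jump: 4, 6, 1, 2, 5, 3
d = rank(sprint) − rank(jump): 0, -5, 2, 0, 0, 3; Σd² = 38
ρ = 1 − 6Σd² / [n(n²−1)] = 1 − 6×38 / (6×35) = 1 − 228/210 ≈ -0.086

-0.086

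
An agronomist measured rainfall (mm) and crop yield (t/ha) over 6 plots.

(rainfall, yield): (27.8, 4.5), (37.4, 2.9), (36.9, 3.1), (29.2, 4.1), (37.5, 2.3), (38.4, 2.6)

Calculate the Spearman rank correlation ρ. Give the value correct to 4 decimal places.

Rank rainfall: 1, 4, 3, 2, 5, 6
Rank yield: 6, 3, 4, 5, 1, 2
d = rank(rainfall) − rank(yield): -5, 1, -1, -3, 4, 4; Σd² = 68
ρ = 1 − 6Σd² / [n(n²−1)] = 1 − 6×68 / (6×35) = 1 − 408/210 ≈ -0.9429

-0.9429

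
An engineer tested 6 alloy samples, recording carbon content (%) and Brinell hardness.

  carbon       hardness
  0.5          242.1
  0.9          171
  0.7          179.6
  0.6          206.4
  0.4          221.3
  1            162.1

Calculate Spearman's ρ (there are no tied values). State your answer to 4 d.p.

-0.9429

Rank carbon: 2, 5, 4, 3, 1, 6
Rank hardness: 6, 2, 3, 4, 5, 1
d = rank(carbon) − rank(hardness): -4, 3, 1, -1, -4, 5; Σd² = 68
ρ = 1 − 6Σd² / [n(n²−1)] = 1 − 6×68 / (6×35) = 1 − 408/210 ≈ -0.9429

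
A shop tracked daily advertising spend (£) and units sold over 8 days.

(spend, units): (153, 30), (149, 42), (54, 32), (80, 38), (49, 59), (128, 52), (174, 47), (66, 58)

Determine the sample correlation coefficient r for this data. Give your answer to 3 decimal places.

-0.258

n = 8, Σx = 853, Σy = 358, Σx² = 108343, Σy² = 16890, Σxy = 37169
nΣxy − ΣxΣy = 297352 − 305374 = -8022
nΣx² − (Σx)² = 866744 − 727609 = 139135; nΣy² − (Σy)² = 135120 − 128164 = 6956
r = -8022 / √(139135 × 6956) = -8022 / 31109.8547 ≈ -0.258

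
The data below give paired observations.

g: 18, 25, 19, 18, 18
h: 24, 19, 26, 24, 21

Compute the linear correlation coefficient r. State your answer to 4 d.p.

n = 5, Σg = 98, Σh = 114, Σg² = 1958, Σh² = 2630, Σgh = 2211
nΣgh − ΣgΣh = 11055 − 11172 = -117
nΣg² − (Σg)² = 9790 − 9604 = 186; nΣh² − (Σh)² = 13150 − 12996 = 154
r = -117 / √(186 × 154) = -117 / 169.2454 ≈ -0.6913

-0.6913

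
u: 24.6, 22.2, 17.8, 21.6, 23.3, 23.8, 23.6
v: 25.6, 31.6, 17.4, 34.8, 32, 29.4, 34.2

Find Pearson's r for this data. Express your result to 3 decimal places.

0.606

n = 7, Σu = 156.9, Σv = 205, Σu² = 3547.69, Σv² = 6225.72, Σuv = 4645.12
nΣuv − ΣuΣv = 32515.84 − 32164.5 = 351.34
nΣu² − (Σu)² = 24833.83 − 24617.61 = 216.22; nΣv² − (Σv)² = 43580.04 − 42025 = 1555.04
r = 351.34 / √(216.22 × 1555.04) = 351.34 / 579.8541 ≈ 0.606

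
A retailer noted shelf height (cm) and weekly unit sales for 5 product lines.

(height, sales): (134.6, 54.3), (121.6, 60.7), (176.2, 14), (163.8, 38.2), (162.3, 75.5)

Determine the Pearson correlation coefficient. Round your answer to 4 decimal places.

n = 5, Σx = 758.5, Σy = 242.7, Σx² = 117121.89, Σy² = 13988.47, Σxy = 35667.51
nΣxy − ΣxΣy = 178337.55 − 184087.95 = -5750.4
nΣx² − (Σx)² = 585609.45 − 575322.25 = 10287.2; nΣy² − (Σy)² = 69942.35 − 58903.29 = 11039.06
r = -5750.4 / √(10287.2 × 11039.06) = -5750.4 / 10656.5012 ≈ -0.5396

-0.5396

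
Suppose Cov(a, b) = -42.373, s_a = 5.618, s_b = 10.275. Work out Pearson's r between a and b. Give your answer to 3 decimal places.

r = Cov(a,b) / (s_a · s_b) = -42.373 / (5.618 × 10.275)
  = -42.373 / 57.7250 ≈ -0.734

-0.734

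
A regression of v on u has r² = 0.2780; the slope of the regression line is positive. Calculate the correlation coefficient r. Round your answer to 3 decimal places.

|r| = √0.2780 = 0.527
The association is positive, so r = 0.527.

0.527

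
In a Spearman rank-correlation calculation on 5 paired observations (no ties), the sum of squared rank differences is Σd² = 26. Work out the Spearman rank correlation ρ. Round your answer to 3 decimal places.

ρ = 1 − 6Σd² / [n(n²−1)] = 1 − 6×26 / (5×24)
  = 1 − 156/120 = 1 − 1.3000 ≈ -0.300

-0.300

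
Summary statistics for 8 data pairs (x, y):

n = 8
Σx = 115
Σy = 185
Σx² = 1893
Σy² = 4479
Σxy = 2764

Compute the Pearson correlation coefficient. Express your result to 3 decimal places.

r = (nΣxy − ΣxΣy) / √[(nΣx² − (Σx)²)(nΣy² − (Σy)²)]
Numerator: 8×2764 − 115×185 = 837
Denominator: √[(15144 − 13225)(35832 − 34225)] = √[1919 × 1607] = 1756.0846
r = 837 / 1756.0846 ≈ 0.477

0.477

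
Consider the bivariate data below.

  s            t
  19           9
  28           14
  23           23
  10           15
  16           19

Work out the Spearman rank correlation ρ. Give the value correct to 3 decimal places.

-0.100

Rank s: 3, 5, 4, 1, 2
Rank t: 1, 2, 5, 3, 4
d = rank(s) − rank(t): 2, 3, -1, -2, -2; Σd² = 22
ρ = 1 − 6Σd² / [n(n²−1)] = 1 − 6×22 / (5×24) = 1 − 132/120 ≈ -0.100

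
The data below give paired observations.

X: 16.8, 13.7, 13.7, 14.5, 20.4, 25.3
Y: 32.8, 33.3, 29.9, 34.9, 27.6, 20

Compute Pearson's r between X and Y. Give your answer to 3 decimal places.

-0.903

n = 6, ΣX = 104.4, ΣY = 178.5, ΣX² = 1924.12, ΣY² = 5458.51, ΣXY = 2991.97
nΣXY − ΣXΣY = 17951.82 − 18635.4 = -683.58
nΣX² − (ΣX)² = 11544.72 − 10899.36 = 645.36; nΣY² − (ΣY)² = 32751.06 − 31862.25 = 888.81
r = -683.58 / √(645.36 × 888.81) = -683.58 / 757.3654 ≈ -0.903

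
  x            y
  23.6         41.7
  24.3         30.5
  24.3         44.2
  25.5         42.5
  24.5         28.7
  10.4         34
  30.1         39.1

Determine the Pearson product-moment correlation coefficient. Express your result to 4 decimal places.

n = 7, Σx = 162.7, Σy = 260.7, Σx² = 4002.61, Σy² = 9937.53, Σxy = 6116.74
nΣxy − ΣxΣy = 42817.18 − 42415.89 = 401.29
nΣx² − (Σx)² = 28018.27 − 26471.29 = 1546.98; nΣy² − (Σy)² = 69562.71 − 67964.49 = 1598.22
r = 401.29 / √(1546.98 × 1598.22) = 401.29 / 1572.3913 ≈ 0.2552

0.2552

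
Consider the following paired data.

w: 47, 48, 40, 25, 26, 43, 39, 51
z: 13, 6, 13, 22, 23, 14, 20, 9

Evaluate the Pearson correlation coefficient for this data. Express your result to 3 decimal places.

-0.900

n = 8, Σw = 319, Σz = 120, Σw² = 13385, Σz² = 2064, Σwz = 4408
nΣwz − ΣwΣz = 35264 − 38280 = -3016
nΣw² − (Σw)² = 107080 − 101761 = 5319; nΣz² − (Σz)² = 16512 − 14400 = 2112
r = -3016 / √(5319 × 2112) = -3016 / 3351.6754 ≈ -0.900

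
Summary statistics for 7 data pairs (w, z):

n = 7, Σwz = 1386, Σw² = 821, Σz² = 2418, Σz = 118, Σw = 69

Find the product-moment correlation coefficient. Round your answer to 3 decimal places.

0.907

r = (nΣwz − ΣwΣz) / √[(nΣw² − (Σw)²)(nΣz² − (Σz)²)]
Numerator: 7×1386 − 69×118 = 1560
Denominator: √[(5747 − 4761)(16926 − 13924)] = √[986 × 3002] = 1720.4569
r = 1560 / 1720.4569 ≈ 0.907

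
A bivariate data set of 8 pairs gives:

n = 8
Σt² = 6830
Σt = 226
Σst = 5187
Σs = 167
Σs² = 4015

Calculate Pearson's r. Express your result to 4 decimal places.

0.9667

r = (nΣst − ΣsΣt) / √[(nΣs² − (Σs)²)(nΣt² − (Σt)²)]
Numerator: 8×5187 − 167×226 = 3754
Denominator: √[(32120 − 27889)(54640 − 51076)] = √[4231 × 3564] = 3883.2054
r = 3754 / 3883.2054 ≈ 0.9667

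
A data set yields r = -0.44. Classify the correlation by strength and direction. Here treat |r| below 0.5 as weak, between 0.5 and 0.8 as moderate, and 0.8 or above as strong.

weak negative

r = -0.44 < 0 so the relationship is negative.
|r| = 0.44, which falls in the weak range.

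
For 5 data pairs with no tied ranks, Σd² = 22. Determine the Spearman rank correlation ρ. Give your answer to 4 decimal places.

-0.1000

ρ = 1 − 6Σd² / [n(n²−1)] = 1 − 6×22 / (5×24)
  = 1 − 132/120 = 1 − 1.10000 ≈ -0.1000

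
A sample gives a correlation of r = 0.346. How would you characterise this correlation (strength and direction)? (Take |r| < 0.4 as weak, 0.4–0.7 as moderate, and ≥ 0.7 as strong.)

weak positive

r = 0.346 > 0 so the relationship is positive.
|r| = 0.346, which falls in the weak range.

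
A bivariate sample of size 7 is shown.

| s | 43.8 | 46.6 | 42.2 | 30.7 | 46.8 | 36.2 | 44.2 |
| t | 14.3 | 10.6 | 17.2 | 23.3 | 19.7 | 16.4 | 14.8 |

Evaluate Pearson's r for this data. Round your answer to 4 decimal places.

n = 7, Σs = 290.5, Σt = 116.3, Σs² = 12267.65, Σt² = 2031.67, Σst = 4731.25
nΣst − ΣsΣt = 33118.75 − 33785.15 = -666.4
nΣs² − (Σs)² = 85873.55 − 84390.25 = 1483.3; nΣt² − (Σt)² = 14221.69 − 13525.69 = 696
r = -666.4 / √(1483.3 × 696) = -666.4 / 1016.0594 ≈ -0.6559

-0.6559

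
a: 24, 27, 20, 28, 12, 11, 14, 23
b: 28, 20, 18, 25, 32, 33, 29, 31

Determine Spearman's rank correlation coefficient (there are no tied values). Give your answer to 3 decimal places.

Rank a: 6, 7, 4, 8, 2, 1, 3, 5
Rank b: 4, 2, 1, 3, 7, 8, 5, 6
d = rank(a) − rank(b): 2, 5, 3, 5, -5, -7, -2, -1; Σd² = 142
ρ = 1 − 6Σd² / [n(n²−1)] = 1 − 6×142 / (8×63) = 1 − 852/504 ≈ -0.690

-0.690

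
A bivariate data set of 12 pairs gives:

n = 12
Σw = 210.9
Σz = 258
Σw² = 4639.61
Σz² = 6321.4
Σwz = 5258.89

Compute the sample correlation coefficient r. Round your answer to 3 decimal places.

0.852

r = (nΣwz − ΣwΣz) / √[(nΣw² − (Σw)²)(nΣz² − (Σz)²)]
Numerator: 12×5258.89 − 210.9×258 = 8694.48
Denominator: √[(55675.32 − 44478.81)(75856.8 − 66564)] = √[11196.51 × 9292.8] = 10200.3396
r = 8694.48 / 10200.3396 ≈ 0.852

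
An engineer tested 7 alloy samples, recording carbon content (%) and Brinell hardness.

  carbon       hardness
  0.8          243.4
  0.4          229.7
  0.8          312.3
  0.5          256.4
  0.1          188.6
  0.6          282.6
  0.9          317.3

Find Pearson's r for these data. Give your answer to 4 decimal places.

n = 7, Σx = 4.1, Σy = 1830.3, Σx² = 2.87, Σy² = 491389.91, Σxy = 1138.63
nΣxy − ΣxΣy = 7970.41 − 7504.23 = 466.18
nΣx² − (Σx)² = 20.09 − 16.81 = 3.28; nΣy² − (Σy)² = 3439729.37 − 3349998.09 = 89731.28
r = 466.18 / √(3.28 × 89731.28) = 466.18 / 542.5114 ≈ 0.8593

0.8593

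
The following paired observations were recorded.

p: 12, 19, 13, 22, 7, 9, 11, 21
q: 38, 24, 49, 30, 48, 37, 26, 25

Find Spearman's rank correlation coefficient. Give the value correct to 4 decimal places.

-0.4762

Rank p: 4, 6, 5, 8, 1, 2, 3, 7
Rank q: 6, 1, 8, 4, 7, 5, 3, 2
d = rank(p) − rank(q): -2, 5, -3, 4, -6, -3, 0, 5; Σd² = 124
ρ = 1 − 6Σd² / [n(n²−1)] = 1 − 6×124 / (8×63) = 1 − 744/504 ≈ -0.4762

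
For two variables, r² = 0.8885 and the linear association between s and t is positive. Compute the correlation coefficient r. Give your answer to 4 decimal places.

|r| = √0.8885 = 0.9426
The association is positive, so r = 0.9426.

0.9426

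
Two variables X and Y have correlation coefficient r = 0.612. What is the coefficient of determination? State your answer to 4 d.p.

0.3745

r² = (0.612)² = 0.3745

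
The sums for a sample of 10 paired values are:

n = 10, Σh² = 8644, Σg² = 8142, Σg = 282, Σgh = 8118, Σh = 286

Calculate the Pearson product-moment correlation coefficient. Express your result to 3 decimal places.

0.178

r = (nΣgh − ΣgΣh) / √[(nΣg² − (Σg)²)(nΣh² − (Σh)²)]
Numerator: 10×8118 − 282×286 = 528
Denominator: √[(81420 − 79524)(86440 − 81796)] = √[1896 × 4644] = 2967.3261
r = 528 / 2967.3261 ≈ 0.178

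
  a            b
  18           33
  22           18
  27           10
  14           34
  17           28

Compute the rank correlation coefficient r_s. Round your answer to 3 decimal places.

Rank a: 3, 4, 5, 1, 2
Rank b: 4, 2, 1, 5, 3
d = rank(a) − rank(b): -1, 2, 4, -4, -1; Σd² = 38
ρ = 1 − 6Σd² / [n(n²−1)] = 1 − 6×38 / (5×24) = 1 − 228/120 ≈ -0.900

-0.900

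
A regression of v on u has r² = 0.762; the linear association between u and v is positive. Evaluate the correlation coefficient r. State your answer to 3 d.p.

|r| = √0.762 = 0.873
The association is positive, so r = 0.873.

0.873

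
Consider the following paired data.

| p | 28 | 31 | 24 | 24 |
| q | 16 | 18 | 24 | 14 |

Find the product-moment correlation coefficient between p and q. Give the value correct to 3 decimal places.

n = 4, Σp = 107, Σq = 72, Σp² = 2897, Σq² = 1352, Σpq = 1918
nΣpq − ΣpΣq = 7672 − 7704 = -32
nΣp² − (Σp)² = 11588 − 11449 = 139; nΣq² − (Σq)² = 5408 − 5184 = 224
r = -32 / √(139 × 224) = -32 / 176.4540 ≈ -0.181

-0.181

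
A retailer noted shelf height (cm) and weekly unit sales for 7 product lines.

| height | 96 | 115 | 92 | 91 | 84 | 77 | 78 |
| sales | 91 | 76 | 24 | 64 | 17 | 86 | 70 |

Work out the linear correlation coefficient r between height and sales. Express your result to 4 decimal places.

n = 7, Σx = 633, Σy = 428, Σx² = 58255, Σy² = 31314, Σxy = 39018
nΣxy − ΣxΣy = 273126 − 270924 = 2202
nΣx² − (Σx)² = 407785 − 400689 = 7096; nΣy² − (Σy)² = 219198 − 183184 = 36014
r = 2202 / √(7096 × 36014) = 2202 / 15986.0985 ≈ 0.1377

0.1377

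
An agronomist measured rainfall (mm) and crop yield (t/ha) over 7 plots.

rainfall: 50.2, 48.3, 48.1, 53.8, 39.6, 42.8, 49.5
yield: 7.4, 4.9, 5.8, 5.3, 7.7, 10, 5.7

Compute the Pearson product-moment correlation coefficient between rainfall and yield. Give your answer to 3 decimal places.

n = 7, Σx = 332.3, Σy = 46.8, Σx² = 15911.23, Σy² = 332.28, Σxy = 2187.34
nΣxy − ΣxΣy = 15311.38 − 15551.64 = -240.26
nΣx² − (Σx)² = 111378.61 − 110423.29 = 955.32; nΣy² − (Σy)² = 2325.96 − 2190.24 = 135.72
r = -240.26 / √(955.32 × 135.72) = -240.26 / 360.0778 ≈ -0.667

-0.667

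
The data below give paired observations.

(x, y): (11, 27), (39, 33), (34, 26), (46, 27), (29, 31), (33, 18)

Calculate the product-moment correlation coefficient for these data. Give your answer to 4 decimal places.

0.0620

n = 6, Σx = 192, Σy = 162, Σx² = 6844, Σy² = 4508, Σxy = 5203
nΣxy − ΣxΣy = 31218 − 31104 = 114
nΣx² − (Σx)² = 41064 − 36864 = 4200; nΣy² − (Σy)² = 27048 − 26244 = 804
r = 114 / √(4200 × 804) = 114 / 1837.6071 ≈ 0.0620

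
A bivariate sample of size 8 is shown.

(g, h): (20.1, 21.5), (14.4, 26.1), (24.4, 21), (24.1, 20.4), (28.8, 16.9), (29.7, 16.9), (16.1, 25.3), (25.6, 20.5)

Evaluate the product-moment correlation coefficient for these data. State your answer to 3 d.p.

-0.976

n = 8, Σg = 183.2, Σh = 168.6, Σg² = 4413.64, Σh² = 3632.18, Σgh = 3732.81
nΣgh − ΣgΣh = 29862.48 − 30887.52 = -1025.04
nΣg² − (Σg)² = 35309.12 − 33562.24 = 1746.88; nΣh² − (Σh)² = 29057.44 − 28425.96 = 631.48
r = -1025.04 / √(1746.88 × 631.48) = -1025.04 / 1050.2951 ≈ -0.976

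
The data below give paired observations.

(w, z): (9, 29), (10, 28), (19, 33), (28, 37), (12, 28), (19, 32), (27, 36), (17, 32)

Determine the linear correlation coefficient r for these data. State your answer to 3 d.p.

n = 8, Σw = 141, Σz = 255, Σw² = 2849, Σz² = 8211, Σwz = 4664
nΣwz − ΣwΣz = 37312 − 35955 = 1357
nΣw² − (Σw)² = 22792 − 19881 = 2911; nΣz² − (Σz)² = 65688 − 65025 = 663
r = 1357 / √(2911 × 663) = 1357 / 1389.2419 ≈ 0.977

0.977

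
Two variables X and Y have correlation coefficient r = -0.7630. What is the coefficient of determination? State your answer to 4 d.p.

0.5822

r² = (-0.7630)² = 0.5822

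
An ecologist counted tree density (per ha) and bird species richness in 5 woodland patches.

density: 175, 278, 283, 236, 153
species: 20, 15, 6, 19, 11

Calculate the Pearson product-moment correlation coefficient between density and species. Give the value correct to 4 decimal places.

-0.3205

n = 5, Σx = 1125, Σy = 71, Σx² = 267103, Σy² = 1143, Σxy = 15535
nΣxy − ΣxΣy = 77675 − 79875 = -2200
nΣx² − (Σx)² = 1335515 − 1265625 = 69890; nΣy² − (Σy)² = 5715 − 5041 = 674
r = -2200 / √(69890 × 674) = -2200 / 6863.3709 ≈ -0.3205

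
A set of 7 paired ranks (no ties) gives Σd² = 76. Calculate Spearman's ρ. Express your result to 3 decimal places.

ρ = 1 − 6Σd² / [n(n²−1)] = 1 − 6×76 / (7×48)
  = 1 − 456/336 = 1 − 1.3571 ≈ -0.357

-0.357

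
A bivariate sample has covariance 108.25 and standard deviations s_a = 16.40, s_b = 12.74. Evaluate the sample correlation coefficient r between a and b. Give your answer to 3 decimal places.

r = Cov(a,b) / (s_a · s_b) = 108.25 / (16.40 × 12.74)
  = 108.25 / 208.9360 ≈ 0.518

0.518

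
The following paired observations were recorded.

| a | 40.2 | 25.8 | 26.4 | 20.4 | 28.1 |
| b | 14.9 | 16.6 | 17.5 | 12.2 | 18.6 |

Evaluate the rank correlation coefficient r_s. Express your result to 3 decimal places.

0.400

Rank a: 5, 2, 3, 1, 4
Rank b: 2, 3, 4, 1, 5
d = rank(a) − rank(b): 3, -1, -1, 0, -1; Σd² = 12
ρ = 1 − 6Σd² / [n(n²−1)] = 1 − 6×12 / (5×24) = 1 − 72/120 ≈ 0.400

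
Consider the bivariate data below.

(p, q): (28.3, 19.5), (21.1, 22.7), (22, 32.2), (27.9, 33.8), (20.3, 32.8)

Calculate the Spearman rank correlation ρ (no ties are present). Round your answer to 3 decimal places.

Rank p: 5, 2, 3, 4, 1
Rank q: 1, 2, 3, 5, 4
d = rank(p) − rank(q): 4, 0, 0, -1, -3; Σd² = 26
ρ = 1 − 6Σd² / [n(n²−1)] = 1 − 6×26 / (5×24) = 1 − 156/120 ≈ -0.300

-0.300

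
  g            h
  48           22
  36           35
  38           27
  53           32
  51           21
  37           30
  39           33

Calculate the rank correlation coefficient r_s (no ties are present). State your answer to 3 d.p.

-0.464

Rank g: 5, 1, 3, 7, 6, 2, 4
Rank h: 2, 7, 3, 5, 1, 4, 6
d = rank(g) − rank(h): 3, -6, 0, 2, 5, -2, -2; Σd² = 82
ρ = 1 − 6Σd² / [n(n²−1)] = 1 − 6×82 / (7×48) = 1 − 492/336 ≈ -0.464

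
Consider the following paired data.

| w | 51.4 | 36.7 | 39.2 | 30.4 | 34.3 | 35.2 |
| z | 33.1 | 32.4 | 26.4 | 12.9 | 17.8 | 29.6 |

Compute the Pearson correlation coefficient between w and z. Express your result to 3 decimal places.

n = 6, Σw = 227.2, Σz = 152.2, Σw² = 8865.18, Σz² = 4201.74, Σwz = 5969.92
nΣwz − ΣwΣz = 35819.52 − 34579.84 = 1239.68
nΣw² − (Σw)² = 53191.08 − 51619.84 = 1571.24; nΣz² − (Σz)² = 25210.44 − 23164.84 = 2045.6
r = 1239.68 / √(1571.24 × 2045.6) = 1239.68 / 1792.7991 ≈ 0.691

0.691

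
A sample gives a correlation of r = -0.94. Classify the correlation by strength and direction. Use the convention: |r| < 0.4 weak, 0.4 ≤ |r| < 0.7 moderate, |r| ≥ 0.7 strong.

strong negative

r = -0.94 < 0 so the relationship is negative.
|r| = 0.94, which falls in the strong range.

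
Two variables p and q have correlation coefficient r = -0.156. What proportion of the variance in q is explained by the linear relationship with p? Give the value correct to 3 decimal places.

0.024

r² = (-0.156)² = 0.024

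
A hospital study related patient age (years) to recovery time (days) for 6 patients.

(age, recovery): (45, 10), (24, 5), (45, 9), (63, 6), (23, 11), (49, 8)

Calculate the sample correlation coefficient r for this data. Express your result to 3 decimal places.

-0.199

n = 6, Σx = 249, Σy = 49, Σx² = 11525, Σy² = 427, Σxy = 1998
nΣxy − ΣxΣy = 11988 − 12201 = -213
nΣx² − (Σx)² = 69150 − 62001 = 7149; nΣy² − (Σy)² = 2562 − 2401 = 161
r = -213 / √(7149 × 161) = -213 / 1072.8416 ≈ -0.199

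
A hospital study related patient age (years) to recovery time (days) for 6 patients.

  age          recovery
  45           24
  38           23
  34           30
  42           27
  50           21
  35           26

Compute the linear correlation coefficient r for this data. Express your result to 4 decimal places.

n = 6, Σx = 244, Σy = 151, Σx² = 10114, Σy² = 3851, Σxy = 6068
nΣxy − ΣxΣy = 36408 − 36844 = -436
nΣx² − (Σx)² = 60684 − 59536 = 1148; nΣy² − (Σy)² = 23106 − 22801 = 305
r = -436 / √(1148 × 305) = -436 / 591.7263 ≈ -0.7368

-0.7368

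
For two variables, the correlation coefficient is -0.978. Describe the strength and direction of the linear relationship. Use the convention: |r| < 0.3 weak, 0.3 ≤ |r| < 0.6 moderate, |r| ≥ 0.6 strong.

strong negative

r = -0.978 < 0 so the relationship is negative.
|r| = 0.978, which falls in the strong range.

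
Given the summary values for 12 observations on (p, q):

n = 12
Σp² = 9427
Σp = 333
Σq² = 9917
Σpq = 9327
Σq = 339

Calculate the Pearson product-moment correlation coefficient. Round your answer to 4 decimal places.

r = (nΣpq − ΣpΣq) / √[(nΣp² − (Σp)²)(nΣq² − (Σq)²)]
Numerator: 12×9327 − 333×339 = -963
Denominator: √[(113124 − 110889)(119004 − 114921)] = √[2235 × 4083] = 3020.8451
r = -963 / 3020.8451 ≈ -0.3188

-0.3188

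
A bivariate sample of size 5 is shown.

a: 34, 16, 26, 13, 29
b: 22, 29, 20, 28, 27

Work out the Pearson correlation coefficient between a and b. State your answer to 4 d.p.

n = 5, Σa = 118, Σb = 126, Σa² = 3098, Σb² = 3238, Σab = 2879
nΣab − ΣaΣb = 14395 − 14868 = -473
nΣa² − (Σa)² = 15490 − 13924 = 1566; nΣb² − (Σb)² = 16190 − 15876 = 314
r = -473 / √(1566 × 314) = -473 / 701.2303 ≈ -0.6745

-0.6745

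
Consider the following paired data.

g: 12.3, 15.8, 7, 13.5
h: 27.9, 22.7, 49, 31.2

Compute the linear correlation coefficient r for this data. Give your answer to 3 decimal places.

n = 4, Σg = 48.6, Σh = 130.8, Σg² = 632.18, Σh² = 4668.14, Σgh = 1466.03
nΣgh − ΣgΣh = 5864.12 − 6356.88 = -492.76
nΣg² − (Σg)² = 2528.72 − 2361.96 = 166.76; nΣh² − (Σh)² = 18672.56 − 17108.64 = 1563.92
r = -492.76 / √(166.76 × 1563.92) = -492.76 / 510.6851 ≈ -0.965

-0.965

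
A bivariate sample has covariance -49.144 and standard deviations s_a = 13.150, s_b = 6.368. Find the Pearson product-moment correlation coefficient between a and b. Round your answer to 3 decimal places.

r = Cov(a,b) / (s_a · s_b) = -49.144 / (13.150 × 6.368)
  = -49.144 / 83.7392 ≈ -0.587

-0.587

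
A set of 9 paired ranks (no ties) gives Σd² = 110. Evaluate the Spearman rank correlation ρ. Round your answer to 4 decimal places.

0.0833

ρ = 1 − 6Σd² / [n(n²−1)] = 1 − 6×110 / (9×80)
  = 1 − 660/720 = 1 − 0.91667 ≈ 0.0833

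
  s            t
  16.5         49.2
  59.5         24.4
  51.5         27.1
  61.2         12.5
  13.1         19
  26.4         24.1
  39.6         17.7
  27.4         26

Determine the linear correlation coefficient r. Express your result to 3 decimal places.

n = 8, Σs = 295.2, Σt = 200, Σs² = 13397.68, Σt² = 5837.76, Σst = 6722.71
nΣst − ΣsΣt = 53781.68 − 59040 = -5258.32
nΣs² − (Σs)² = 107181.44 − 87143.04 = 20038.4; nΣt² − (Σt)² = 46702.08 − 40000 = 6702.08
r = -5258.32 / √(20038.4 × 6702.08) = -5258.32 / 11588.7428 ≈ -0.454

-0.454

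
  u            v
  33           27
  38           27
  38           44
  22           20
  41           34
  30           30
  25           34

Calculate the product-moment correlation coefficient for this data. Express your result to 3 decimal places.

n = 7, Σu = 227, Σv = 216, Σu² = 7667, Σv² = 7006, Σuv = 7173
nΣuv − ΣuΣv = 50211 − 49032 = 1179
nΣu² − (Σu)² = 53669 − 51529 = 2140; nΣv² − (Σv)² = 49042 − 46656 = 2386
r = 1179 / √(2140 × 2386) = 1179 / 2259.6548 ≈ 0.522

0.522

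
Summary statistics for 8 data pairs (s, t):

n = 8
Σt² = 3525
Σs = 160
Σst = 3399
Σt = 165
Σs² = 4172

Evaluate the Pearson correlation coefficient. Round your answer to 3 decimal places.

0.288

r = (nΣst − ΣsΣt) / √[(nΣs² − (Σs)²)(nΣt² − (Σt)²)]
Numerator: 8×3399 − 160×165 = 792
Denominator: √[(33376 − 25600)(28200 − 27225)] = √[7776 × 975] = 2753.4705
r = 792 / 2753.4705 ≈ 0.288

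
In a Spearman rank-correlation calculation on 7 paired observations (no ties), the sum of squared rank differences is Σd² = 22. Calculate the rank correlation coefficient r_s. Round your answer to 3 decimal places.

ρ = 1 − 6Σd² / [n(n²−1)] = 1 − 6×22 / (7×48)
  = 1 − 132/336 = 1 − 0.3929 ≈ 0.607

0.607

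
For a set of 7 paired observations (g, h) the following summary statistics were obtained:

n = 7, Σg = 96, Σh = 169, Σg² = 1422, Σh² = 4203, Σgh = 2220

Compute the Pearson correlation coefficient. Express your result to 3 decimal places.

-0.859

r = (nΣgh − ΣgΣh) / √[(nΣg² − (Σg)²)(nΣh² − (Σh)²)]
Numerator: 7×2220 − 96×169 = -684
Denominator: √[(9954 − 9216)(29421 − 28561)] = √[738 × 860] = 796.6681
r = -684 / 796.6681 ≈ -0.859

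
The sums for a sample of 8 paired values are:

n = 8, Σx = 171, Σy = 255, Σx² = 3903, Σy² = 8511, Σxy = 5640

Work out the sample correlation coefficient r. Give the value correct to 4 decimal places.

r = (nΣxy − ΣxΣy) / √[(nΣx² − (Σx)²)(nΣy² − (Σy)²)]
Numerator: 8×5640 − 171×255 = 1515
Denominator: √[(31224 − 29241)(68088 − 65025)] = √[1983 × 3063] = 2464.5342
r = 1515 / 2464.5342 ≈ 0.6147

0.6147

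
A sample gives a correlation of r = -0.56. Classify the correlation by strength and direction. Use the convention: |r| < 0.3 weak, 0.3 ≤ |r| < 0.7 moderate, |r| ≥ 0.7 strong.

r = -0.56 < 0 so the relationship is negative.
|r| = 0.56, which falls in the moderate range.

moderate negative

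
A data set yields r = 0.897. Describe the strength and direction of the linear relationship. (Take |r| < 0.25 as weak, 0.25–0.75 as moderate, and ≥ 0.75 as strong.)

strong positive

r = 0.897 > 0 so the relationship is positive.
|r| = 0.897, which falls in the strong range.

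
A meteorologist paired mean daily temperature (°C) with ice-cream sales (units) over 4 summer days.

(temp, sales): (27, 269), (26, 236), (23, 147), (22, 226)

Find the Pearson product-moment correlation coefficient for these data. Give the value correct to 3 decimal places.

0.653

n = 4, Σx = 98, Σy = 878, Σx² = 2418, Σy² = 200742, Σxy = 21752
nΣxy − ΣxΣy = 87008 − 86044 = 964
nΣx² − (Σx)² = 9672 − 9604 = 68; nΣy² − (Σy)² = 802968 − 770884 = 32084
r = 964 / √(68 × 32084) = 964 / 1477.0619 ≈ 0.653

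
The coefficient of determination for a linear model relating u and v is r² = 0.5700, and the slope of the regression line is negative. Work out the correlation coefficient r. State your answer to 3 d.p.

-0.755

|r| = √0.5700 = 0.755
The association is negative, so r = −0.755.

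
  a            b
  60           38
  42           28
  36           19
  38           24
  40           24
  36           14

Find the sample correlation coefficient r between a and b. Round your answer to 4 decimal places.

0.9154

n = 6, Σa = 252, Σb = 147, Σa² = 11000, Σb² = 3937, Σab = 6516
nΣab − ΣaΣb = 39096 − 37044 = 2052
nΣa² − (Σa)² = 66000 − 63504 = 2496; nΣb² − (Σb)² = 23622 − 21609 = 2013
r = 2052 / √(2496 × 2013) = 2052 / 2241.5281 ≈ 0.9154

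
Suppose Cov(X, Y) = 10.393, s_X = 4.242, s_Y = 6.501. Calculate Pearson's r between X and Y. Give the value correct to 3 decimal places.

r = Cov(X,Y) / (s_X · s_Y) = 10.393 / (4.242 × 6.501)
  = 10.393 / 27.5772 ≈ 0.377

0.377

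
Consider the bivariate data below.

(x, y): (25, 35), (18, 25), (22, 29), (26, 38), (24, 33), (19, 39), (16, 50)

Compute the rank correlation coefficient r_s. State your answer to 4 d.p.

-0.1071

Rank x: 6, 2, 4, 7, 5, 3, 1
Rank y: 4, 1, 2, 5, 3, 6, 7
d = rank(x) − rank(y): 2, 1, 2, 2, 2, -3, -6; Σd² = 62
ρ = 1 − 6Σd² / [n(n²−1)] = 1 − 6×62 / (7×48) = 1 − 372/336 ≈ -0.1071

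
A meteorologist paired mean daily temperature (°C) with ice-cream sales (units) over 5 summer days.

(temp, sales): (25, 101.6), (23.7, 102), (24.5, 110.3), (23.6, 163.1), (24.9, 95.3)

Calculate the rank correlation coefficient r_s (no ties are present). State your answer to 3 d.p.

Rank temp: 5, 2, 3, 1, 4
Rank sales: 2, 3, 4, 5, 1
d = rank(temp) − rank(sales): 3, -1, -1, -4, 3; Σd² = 36
ρ = 1 − 6Σd² / [n(n²−1)] = 1 − 6×36 / (5×24) = 1 − 216/120 ≈ -0.800

-0.800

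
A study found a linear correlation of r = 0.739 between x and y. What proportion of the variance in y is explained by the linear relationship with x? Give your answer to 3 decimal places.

0.546

r² = (0.739)² = 0.546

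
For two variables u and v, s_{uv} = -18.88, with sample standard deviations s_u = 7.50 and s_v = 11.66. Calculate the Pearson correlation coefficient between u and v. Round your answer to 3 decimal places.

r = Cov(u,v) / (s_u · s_v) = -18.88 / (7.50 × 11.66)
  = -18.88 / 87.4500 ≈ -0.216

-0.216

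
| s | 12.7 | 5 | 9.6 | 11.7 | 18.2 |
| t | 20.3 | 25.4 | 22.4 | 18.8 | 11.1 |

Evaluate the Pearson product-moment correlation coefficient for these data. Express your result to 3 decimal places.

n = 5, Σs = 57.2, Σt = 98, Σs² = 746.58, Σt² = 2035.66, Σst = 1021.83
nΣst − ΣsΣt = 5109.15 − 5605.6 = -496.45
nΣs² − (Σs)² = 3732.9 − 3271.84 = 461.06; nΣt² − (Σt)² = 10178.3 − 9604 = 574.3
r = -496.45 / √(461.06 × 574.3) = -496.45 / 514.5743 ≈ -0.965

-0.965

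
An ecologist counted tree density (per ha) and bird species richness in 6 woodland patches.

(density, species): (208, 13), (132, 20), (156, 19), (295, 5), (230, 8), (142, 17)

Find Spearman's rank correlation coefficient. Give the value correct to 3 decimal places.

Rank density: 4, 1, 3, 6, 5, 2
Rank species: 3, 6, 5, 1, 2, 4
d = rank(density) − rank(species): 1, -5, -2, 5, 3, -2; Σd² = 68
ρ = 1 − 6Σd² / [n(n²−1)] = 1 − 6×68 / (6×35) = 1 − 408/210 ≈ -0.943

-0.943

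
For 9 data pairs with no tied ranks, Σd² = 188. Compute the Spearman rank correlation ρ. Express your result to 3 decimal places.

-0.567

ρ = 1 − 6Σd² / [n(n²−1)] = 1 − 6×188 / (9×80)
  = 1 − 1128/720 = 1 − 1.5667 ≈ -0.567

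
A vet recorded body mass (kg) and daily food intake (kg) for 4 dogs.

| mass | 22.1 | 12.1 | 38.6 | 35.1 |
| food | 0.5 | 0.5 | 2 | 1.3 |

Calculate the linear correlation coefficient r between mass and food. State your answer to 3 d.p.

0.905

n = 4, Σx = 107.9, Σy = 4.3, Σx² = 3356.79, Σy² = 6.19, Σxy = 139.93
nΣxy − ΣxΣy = 559.72 − 463.97 = 95.75
nΣx² − (Σx)² = 13427.16 − 11642.41 = 1784.75; nΣy² − (Σy)² = 24.76 − 18.49 = 6.27
r = 95.75 / √(1784.75 × 6.27) = 95.75 / 105.7846 ≈ 0.905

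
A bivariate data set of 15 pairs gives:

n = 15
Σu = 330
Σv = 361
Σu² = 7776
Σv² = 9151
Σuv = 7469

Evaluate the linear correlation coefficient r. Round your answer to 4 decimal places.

r = (nΣuv − ΣuΣv) / √[(nΣu² − (Σu)²)(nΣv² − (Σv)²)]
Numerator: 15×7469 − 330×361 = -7095
Denominator: √[(116640 − 108900)(137265 − 130321)] = √[7740 × 6944] = 7331.2045
r = -7095 / 7331.2045 ≈ -0.9678

-0.9678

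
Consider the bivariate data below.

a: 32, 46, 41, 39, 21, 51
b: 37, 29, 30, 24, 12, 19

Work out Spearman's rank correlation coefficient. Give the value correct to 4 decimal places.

Rank a: 2, 5, 4, 3, 1, 6
Rank b: 6, 4, 5, 3, 1, 2
d = rank(a) − rank(b): -4, 1, -1, 0, 0, 4; Σd² = 34
ρ = 1 − 6Σd² / [n(n²−1)] = 1 − 6×34 / (6×35) = 1 − 204/210 ≈ 0.0286

0.0286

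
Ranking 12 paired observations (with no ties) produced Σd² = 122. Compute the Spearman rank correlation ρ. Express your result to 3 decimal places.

0.573

ρ = 1 − 6Σd² / [n(n²−1)] = 1 − 6×122 / (12×143)
  = 1 − 732/1716 = 1 − 0.4266 ≈ 0.573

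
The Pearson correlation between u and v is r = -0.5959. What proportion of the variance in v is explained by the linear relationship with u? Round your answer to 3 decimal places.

r² = (-0.5959)² = 0.355

0.355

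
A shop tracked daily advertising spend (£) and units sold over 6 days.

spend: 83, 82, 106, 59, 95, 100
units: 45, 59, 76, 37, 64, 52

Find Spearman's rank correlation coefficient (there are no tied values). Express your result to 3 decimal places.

0.714

Rank spend: 3, 2, 6, 1, 4, 5
Rank units: 2, 4, 6, 1, 5, 3
d = rank(spend) − rank(units): 1, -2, 0, 0, -1, 2; Σd² = 10
ρ = 1 − 6Σd² / [n(n²−1)] = 1 − 6×10 / (6×35) = 1 − 60/210 ≈ 0.714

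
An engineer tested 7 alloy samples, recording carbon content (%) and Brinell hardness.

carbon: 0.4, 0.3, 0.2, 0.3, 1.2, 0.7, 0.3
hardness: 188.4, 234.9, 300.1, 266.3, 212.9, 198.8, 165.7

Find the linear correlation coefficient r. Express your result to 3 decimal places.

n = 7, Σx = 3.4, Σy = 1567.1, Σx² = 2.4, Σy² = 363952.61, Σxy = 730.09
nΣxy − ΣxΣy = 5110.63 − 5328.14 = -217.51
nΣx² − (Σx)² = 16.8 − 11.56 = 5.24; nΣy² − (Σy)² = 2547668.27 − 2455802.41 = 91865.86
r = -217.51 / √(5.24 × 91865.86) = -217.51 / 693.8135 ≈ -0.313

-0.313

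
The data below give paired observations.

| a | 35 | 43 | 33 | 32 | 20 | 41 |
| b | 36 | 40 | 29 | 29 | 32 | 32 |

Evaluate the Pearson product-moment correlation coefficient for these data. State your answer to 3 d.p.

0.486

n = 6, Σa = 204, Σb = 198, Σa² = 7268, Σb² = 6626, Σab = 6817
nΣab − ΣaΣb = 40902 − 40392 = 510
nΣa² − (Σa)² = 43608 − 41616 = 1992; nΣb² − (Σb)² = 39756 − 39204 = 552
r = 510 / √(1992 × 552) = 510 / 1048.6105 ≈ 0.486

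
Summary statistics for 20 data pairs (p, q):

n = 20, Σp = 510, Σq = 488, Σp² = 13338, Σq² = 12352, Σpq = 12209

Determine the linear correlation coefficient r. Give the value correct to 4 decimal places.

-0.6106

r = (nΣpq − ΣpΣq) / √[(nΣp² − (Σp)²)(nΣq² − (Σq)²)]
Numerator: 20×12209 − 510×488 = -4700
Denominator: √[(266760 − 260100)(247040 − 238144)] = √[6660 × 8896] = 7697.2307
r = -4700 / 7697.2307 ≈ -0.6106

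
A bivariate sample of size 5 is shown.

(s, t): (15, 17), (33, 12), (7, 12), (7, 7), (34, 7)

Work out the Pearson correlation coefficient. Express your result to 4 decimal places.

-0.1509

n = 5, Σs = 96, Σt = 55, Σs² = 2568, Σt² = 675, Σst = 1022
nΣst − ΣsΣt = 5110 − 5280 = -170
nΣs² − (Σs)² = 12840 − 9216 = 3624; nΣt² − (Σt)² = 3375 − 3025 = 350
r = -170 / √(3624 × 350) = -170 / 1126.2327 ≈ -0.1509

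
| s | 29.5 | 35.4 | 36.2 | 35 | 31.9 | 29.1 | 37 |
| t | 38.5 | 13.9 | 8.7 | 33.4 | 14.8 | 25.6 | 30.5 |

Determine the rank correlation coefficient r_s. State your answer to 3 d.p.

-0.357

Rank s: 2, 5, 6, 4, 3, 1, 7
Rank t: 7, 2, 1, 6, 3, 4, 5
d = rank(s) − rank(t): -5, 3, 5, -2, 0, -3, 2; Σd² = 76
ρ = 1 − 6Σd² / [n(n²−1)] = 1 − 6×76 / (7×48) = 1 − 456/336 ≈ -0.357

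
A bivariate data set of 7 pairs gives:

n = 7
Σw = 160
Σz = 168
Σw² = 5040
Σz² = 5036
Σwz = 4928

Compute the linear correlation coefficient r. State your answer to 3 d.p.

r = (nΣwz − ΣwΣz) / √[(nΣw² − (Σw)²)(nΣz² − (Σz)²)]
Numerator: 7×4928 − 160×168 = 7616
Denominator: √[(35280 − 25600)(35252 − 28224)] = √[9680 × 7028] = 8248.0931
r = 7616 / 8248.0931 ≈ 0.923

0.923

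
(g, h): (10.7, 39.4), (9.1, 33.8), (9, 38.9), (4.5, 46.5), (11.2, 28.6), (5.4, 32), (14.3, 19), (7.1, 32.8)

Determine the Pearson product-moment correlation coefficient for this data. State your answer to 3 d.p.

-0.700

n = 8, Σg = 71.3, Σh = 271, Σg² = 708.05, Σh² = 9649.06, Σgh = 2286.21
nΣgh − ΣgΣh = 18289.68 − 19322.3 = -1032.62
nΣg² − (Σg)² = 5664.4 − 5083.69 = 580.71; nΣh² − (Σh)² = 77192.48 − 73441 = 3751.48
r = -1032.62 / √(580.71 × 3751.48) = -1032.62 / 1475.9817 ≈ -0.700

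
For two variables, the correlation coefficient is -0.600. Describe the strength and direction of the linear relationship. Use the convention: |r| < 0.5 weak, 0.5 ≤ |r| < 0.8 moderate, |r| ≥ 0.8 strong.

moderate negative

r = -0.600 < 0 so the relationship is negative.
|r| = 0.600, which falls in the moderate range.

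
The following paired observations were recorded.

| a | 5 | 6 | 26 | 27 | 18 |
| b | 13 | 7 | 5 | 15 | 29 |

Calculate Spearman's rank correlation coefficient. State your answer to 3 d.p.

0.100

Rank a: 1, 2, 4, 5, 3
Rank b: 3, 2, 1, 4, 5
d = rank(a) − rank(b): -2, 0, 3, 1, -2; Σd² = 18
ρ = 1 − 6Σd² / [n(n²−1)] = 1 − 6×18 / (5×24) = 1 − 108/120 ≈ 0.100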